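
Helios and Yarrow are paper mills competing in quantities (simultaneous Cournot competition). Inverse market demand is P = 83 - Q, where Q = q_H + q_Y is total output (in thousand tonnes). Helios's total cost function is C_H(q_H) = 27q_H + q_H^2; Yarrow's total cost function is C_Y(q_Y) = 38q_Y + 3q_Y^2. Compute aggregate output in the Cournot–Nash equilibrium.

17

Helios's profit: π_H = (83 - Q)q_H - (27q_H + q_H²). Setting ∂π_H/∂q_H = 0: 56 - 4q_H - (q_Y) = 0.
Yarrow's first-order condition: 45 - 8q_Y - (q_H) = 0.
So q_H = (56 - q_Y)/4 and q_Y = (45 - q_H)/8.
Substituting one into the other gives q_H = 13 and q_Y = 4.
Total output Q = 13 + 4 = 17.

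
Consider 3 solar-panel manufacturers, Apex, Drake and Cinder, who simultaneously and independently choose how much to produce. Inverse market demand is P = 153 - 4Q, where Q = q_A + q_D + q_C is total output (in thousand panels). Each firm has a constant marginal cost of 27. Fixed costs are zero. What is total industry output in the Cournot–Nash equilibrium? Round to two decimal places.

23.63

Each firm earns π_i = (153 - 4Q)q_i - 27q_i.
Setting ∂π_i/∂q_i = 0 with rivals' quantities fixed: 126 - 8q_i - 4·Σ_{j≠i} q_j = 0.
By symmetry each firm produces the same amount; substituting Σ_{j≠i} q_j = 2q_i yields q_i = 126/16 = 63/8.
Total output Q = 63/8 + 63/8 + 63/8 = 189/8.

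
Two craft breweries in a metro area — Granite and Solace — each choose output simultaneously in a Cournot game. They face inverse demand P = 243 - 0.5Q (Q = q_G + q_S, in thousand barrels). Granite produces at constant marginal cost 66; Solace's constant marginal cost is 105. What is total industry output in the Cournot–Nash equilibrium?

Granite's profit: π_G = (243 - 0.5Q)q_G - (66q_G). Setting ∂π_G/∂q_G = 0: 177 - q_G - (1/2)(q_S) = 0.
Solace's profit: π_S = (243 - 0.5Q)q_S - (105q_S). Setting ∂π_S/∂q_S = 0: 138 - q_S - (1/2)(q_G) = 0.
Rearranging gives the reaction functions q_G = (177 - (1/2)q_S) and q_S = (138 - (1/2)q_G).
Solving the pair: q_G = 144, q_S = 66.
Total output Q = 144 + 66 = 210.

210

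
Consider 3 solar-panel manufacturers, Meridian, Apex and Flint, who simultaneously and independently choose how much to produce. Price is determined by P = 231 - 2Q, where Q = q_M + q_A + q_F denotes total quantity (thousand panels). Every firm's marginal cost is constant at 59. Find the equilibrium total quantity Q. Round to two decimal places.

64.50

Each firm earns π_i = (231 - 2Q)q_i - 59q_i.
First-order condition (treating rivals' output as given): 172 - 4q_i - 2·Σ_{j≠i} q_j = 0.
By symmetry each firm produces the same amount; substituting Σ_{j≠i} q_j = 2q_i yields q_i = 172/8 = 43/2.
Total output Q = 43/2 + 43/2 + 43/2 = 129/2.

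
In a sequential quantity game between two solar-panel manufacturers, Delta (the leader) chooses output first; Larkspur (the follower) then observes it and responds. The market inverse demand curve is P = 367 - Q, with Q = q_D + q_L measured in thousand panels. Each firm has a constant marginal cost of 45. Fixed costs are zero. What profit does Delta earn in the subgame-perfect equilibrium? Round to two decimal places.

12960.50

The follower Larkspur best-responds to any q_D: π_L = (367 - Q)q_L - 45q_L.
∂π_L/∂q_L = 322 - q_D - 2q_L = 0 gives the reaction function q_L = (322 - q_D)/2.
Delta substitutes q_L(q_D) into its own profit: π_D = q_D(367 - q_D - (322 - q_D)/2) - 45q_D = (206 - (1/2)q_D)q_D - 45q_D.
Maximising: ∂π_D/∂q_D = 161 - q_D = 0, giving q_D = 161.
Then q_L = (322 - 161)/2 = 161/2.
Price P = 367 - 483/2 = 251/2.
Delta's profit: (251/2 - 45)·161 = 12960.5000.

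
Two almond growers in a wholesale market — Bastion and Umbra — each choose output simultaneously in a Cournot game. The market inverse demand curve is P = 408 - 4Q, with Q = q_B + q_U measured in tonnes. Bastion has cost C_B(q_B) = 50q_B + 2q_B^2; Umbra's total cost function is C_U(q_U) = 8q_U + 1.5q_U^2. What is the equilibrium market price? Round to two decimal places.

211.24

Bastion's profit: π_B = (408 - 4Q)q_B - (50q_B + 2q_B²). Setting ∂π_B/∂q_B = 0: 358 - 12q_B - 4(q_U) = 0.
Umbra's first-order condition: 400 - 11q_U - 4(q_B) = 0.
Best responses: q_B = (358 - 4q_U)/12, q_U = (400 - 4q_B)/11.
Solving the pair: q_B = 1169/58, q_U = 842/29.
Total output Q = 49.1897, so price P = 408 - 4·49.1897 = 211.2414.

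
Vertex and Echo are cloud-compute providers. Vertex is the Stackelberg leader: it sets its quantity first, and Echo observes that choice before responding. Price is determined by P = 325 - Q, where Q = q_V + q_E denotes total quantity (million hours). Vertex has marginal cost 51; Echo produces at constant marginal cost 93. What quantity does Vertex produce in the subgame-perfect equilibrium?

158

The follower Echo best-responds to any q_V: π_E = (325 - Q)q_E - 93q_E.
Setting the follower's marginal profit to zero, 232 - q_V - 2q_E = 0, i.e. q_E = (232 - q_V)/2.
The leader anticipates this reaction. Substituting into P = 325 - Q gives P = 209 - (1/2)q_V, so π_V = (209 - (1/2)q_V)q_V - 51q_V.
The leader's first-order condition 158 - q_V = 0 yields q_V = 158.
Then q_E = (232 - 158)/2 = 37.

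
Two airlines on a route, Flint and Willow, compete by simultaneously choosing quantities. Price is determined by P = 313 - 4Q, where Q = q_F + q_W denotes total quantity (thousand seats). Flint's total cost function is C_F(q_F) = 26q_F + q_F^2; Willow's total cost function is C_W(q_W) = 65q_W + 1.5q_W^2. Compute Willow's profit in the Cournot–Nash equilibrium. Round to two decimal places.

Flint's profit: π_F = (313 - 4Q)q_F - (26q_F + q_F²). Setting ∂π_F/∂q_F = 0: 287 - 10q_F - 4(q_W) = 0.
Willow's profit: π_W = (313 - 4Q)q_W - (65q_W + (3/2)q_W²). Setting ∂π_W/∂q_W = 0: 248 - 11q_W - 4(q_F) = 0.
So q_F = (287 - 4q_W)/10 and q_W = (248 - 4q_F)/11.
Substituting one into the other gives q_F = 23.0319 and q_W = 666/47.
Price P = 313 - 4·37.2021 = 164.1915.
Willow's profit: 164.1915·(666/47) - 65·(666/47) - (3/2)(666/47)² = 1104.3721.

1104.37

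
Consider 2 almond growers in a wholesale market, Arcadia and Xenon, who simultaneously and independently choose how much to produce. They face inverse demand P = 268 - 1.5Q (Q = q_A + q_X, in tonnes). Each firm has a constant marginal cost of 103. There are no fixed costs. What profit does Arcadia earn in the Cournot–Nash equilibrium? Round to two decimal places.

2016.67

Each firm earns π_i = (268 - 1.5Q)q_i - 103q_i.
Setting ∂π_i/∂q_i = 0 with rivals' quantities fixed: 165 - 3q_i - (3/2)q_j = 0.
With identical firms every q_j equals q_i, so q_j = q_i and 165 = (9/2)q_i, giving q_i = 110/3.
Price P = 268 - (3/2)·(220/3) = 158.
Arcadia's profit: (158 - 103)·(110/3) = 2016.6667.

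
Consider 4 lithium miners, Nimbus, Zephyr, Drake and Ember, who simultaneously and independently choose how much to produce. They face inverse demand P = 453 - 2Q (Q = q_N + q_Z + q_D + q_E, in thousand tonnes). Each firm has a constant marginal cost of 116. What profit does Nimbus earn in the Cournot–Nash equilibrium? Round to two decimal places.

Each firm earns π_i = (453 - 2Q)q_i - 116q_i.
First-order condition (treating rivals' output as given): 337 - 4q_i - 2·Σ_{j≠i} q_j = 0.
With identical firms every q_j equals q_i, so Σ_{j≠i} q_j = 3q_i and 337 = 10q_i, giving q_i = 337/10.
Price P = 453 - 2·(674/5) = 917/5.
Nimbus's profit: (917/5 - 116)·(337/10) = 2271.3800.

2271.38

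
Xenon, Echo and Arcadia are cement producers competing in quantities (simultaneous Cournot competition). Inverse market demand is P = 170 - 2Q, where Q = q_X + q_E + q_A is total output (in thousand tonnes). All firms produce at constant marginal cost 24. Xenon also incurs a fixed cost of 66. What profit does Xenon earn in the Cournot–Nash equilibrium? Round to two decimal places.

A representative firm's profit is π_i = q_i(170 - 2Q) - 24q_i.
First-order condition (treating rivals' output as given): 146 - 4q_i - 2·Σ_{j≠i} q_j = 0.
By symmetry each firm produces the same amount; substituting Σ_{j≠i} q_j = 2q_i yields q_i = 146/8 = 73/4.
Price P = 170 - 2·(219/4) = 121/2.
Xenon's profit: (121/2 - 24)·(73/4) - 66 = 600.1250.

600.13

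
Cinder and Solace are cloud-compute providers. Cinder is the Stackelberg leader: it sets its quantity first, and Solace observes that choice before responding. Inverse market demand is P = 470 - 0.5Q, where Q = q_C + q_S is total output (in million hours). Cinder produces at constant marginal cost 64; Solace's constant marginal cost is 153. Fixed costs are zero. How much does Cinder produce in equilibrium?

The follower Solace best-responds to any q_C: π_S = (470 - 0.5Q)q_S - 153q_S.
Setting the follower's marginal profit to zero, 317 - (1/2)q_C - q_S = 0, i.e. q_S = (317 - (1/2)q_C).
Cinder substitutes q_S(q_C) into its own profit: π_C = q_C(470 - (1/2)q_C - (317 - (1/2)q_C)/2) - 64q_C = (623/2 - (1/4)q_C)q_C - 64q_C.
Leader FOC: 495/2 - (1/2)q_C = 0, so q_C = 495.
Then q_S = (317 - (1/2)·495) = 139/2.

495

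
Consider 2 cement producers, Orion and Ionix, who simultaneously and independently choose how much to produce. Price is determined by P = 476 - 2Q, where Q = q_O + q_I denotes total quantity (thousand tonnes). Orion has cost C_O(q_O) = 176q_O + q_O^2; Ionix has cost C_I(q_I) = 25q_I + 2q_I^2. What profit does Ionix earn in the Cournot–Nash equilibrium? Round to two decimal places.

Orion's profit: π_O = (476 - 2Q)q_O - (176q_O + q_O²). Setting ∂π_O/∂q_O = 0: 300 - 6q_O - 2(q_I) = 0.
Ionix's profit: π_I = (476 - 2Q)q_I - (25q_I + 2q_I²). Setting ∂π_I/∂q_I = 0: 451 - 8q_I - 2(q_O) = 0.
Rearranging gives the reaction functions q_O = (300 - 2q_I)/6 and q_I = (451 - 2q_O)/8.
Solving the pair: q_O = 749/22, q_I = 1053/22.
Price P = 476 - 2·(901/11) = 312.1818.
Ionix's profit: 312.1818·(1053/22) - 25·(1053/22) - 2(1053/22)² = 9163.7107.

9163.71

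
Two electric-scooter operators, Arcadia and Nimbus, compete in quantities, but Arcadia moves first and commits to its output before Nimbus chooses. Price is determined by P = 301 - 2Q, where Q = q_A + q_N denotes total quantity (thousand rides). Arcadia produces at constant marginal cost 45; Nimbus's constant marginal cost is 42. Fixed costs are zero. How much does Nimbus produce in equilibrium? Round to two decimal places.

33.13

The follower Nimbus best-responds to any q_A: π_N = (301 - 2Q)q_N - 42q_N.
∂π_N/∂q_N = 259 - 2q_A - 4q_N = 0 gives the reaction function q_N = (259 - 2q_A)/4.
Arcadia substitutes q_N(q_A) into its own profit: π_A = q_A(301 - 2q_A - (259 - 2q_A)/2) - 45q_A = (343/2 - q_A)q_A - 45q_A.
Leader FOC: 253/2 - 2q_A = 0, so q_A = 253/4.
Then q_N = (259 - 2·(253/4))/4 = 265/8.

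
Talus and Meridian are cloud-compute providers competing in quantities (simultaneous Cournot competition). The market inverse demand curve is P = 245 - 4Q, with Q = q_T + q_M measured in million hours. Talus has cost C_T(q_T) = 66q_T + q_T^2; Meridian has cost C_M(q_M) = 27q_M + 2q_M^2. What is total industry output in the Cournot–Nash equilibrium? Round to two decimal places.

26.35

Talus's profit: π_T = (245 - 4Q)q_T - (66q_T + q_T²). Setting ∂π_T/∂q_T = 0: 179 - 10q_T - 4(q_M) = 0.
Meridian's profit: π_M = (245 - 4Q)q_M - (27q_M + 2q_M²). Setting ∂π_M/∂q_M = 0: 218 - 12q_M - 4(q_T) = 0.
Best responses: q_T = (179 - 4q_M)/10, q_M = (218 - 4q_T)/12.
Substituting one into the other gives q_T = 319/26 and q_M = 183/13.
Total output Q = 319/26 + 183/13 = 685/26.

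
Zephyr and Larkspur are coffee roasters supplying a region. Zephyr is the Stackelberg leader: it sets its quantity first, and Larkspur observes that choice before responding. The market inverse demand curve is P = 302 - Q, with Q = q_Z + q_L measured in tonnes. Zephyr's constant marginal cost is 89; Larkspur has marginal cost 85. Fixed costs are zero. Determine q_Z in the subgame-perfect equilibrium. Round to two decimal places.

The follower Larkspur best-responds to any q_Z: π_L = (302 - Q)q_L - 85q_L.
Follower FOC: 217 - q_Z - 2q_L = 0, so q_L(q_Z) = (217 - q_Z)/2.
The leader anticipates this reaction. Substituting into P = 302 - Q gives P = 387/2 - (1/2)q_Z, so π_Z = (387/2 - (1/2)q_Z)q_Z - 89q_Z.
Leader FOC: 209/2 - q_Z = 0, so q_Z = 209/2.
Then q_L = (217 - 209/2)/2 = 225/4.

104.50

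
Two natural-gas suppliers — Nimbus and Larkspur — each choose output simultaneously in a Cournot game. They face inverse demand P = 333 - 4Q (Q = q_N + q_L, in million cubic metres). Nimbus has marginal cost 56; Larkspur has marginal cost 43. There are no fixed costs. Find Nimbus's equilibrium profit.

1936

Nimbus's profit: π_N = (333 - 4Q)q_N - (56q_N). Setting ∂π_N/∂q_N = 0: 277 - 8q_N - 4(q_L) = 0.
Larkspur's profit: π_L = (333 - 4Q)q_L - (43q_L). Setting ∂π_L/∂q_L = 0: 290 - 8q_L - 4(q_N) = 0.
Best responses: q_N = (277 - 4q_L)/8, q_L = (290 - 4q_N)/8.
Solving the pair: q_N = 22, q_L = 101/4.
Price P = 333 - 4·(189/4) = 144.
Nimbus's profit: (144 - 56)·22 = 1936.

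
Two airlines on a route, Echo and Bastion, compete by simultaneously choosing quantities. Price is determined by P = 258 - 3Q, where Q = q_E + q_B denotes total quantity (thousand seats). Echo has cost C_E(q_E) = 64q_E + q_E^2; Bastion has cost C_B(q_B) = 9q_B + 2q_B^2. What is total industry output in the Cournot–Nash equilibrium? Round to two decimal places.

36.66

Echo's profit: π_E = (258 - 3Q)q_E - (64q_E + q_E²). Setting ∂π_E/∂q_E = 0: 194 - 8q_E - 3(q_B) = 0.
Bastion's first-order condition: 249 - 10q_B - 3(q_E) = 0.
So q_E = (194 - 3q_B)/8 and q_B = (249 - 3q_E)/10.
Substituting one into the other gives q_E = 1193/71 and q_B = 1410/71.
Total output Q = 1193/71 + 1410/71 = 36.6620.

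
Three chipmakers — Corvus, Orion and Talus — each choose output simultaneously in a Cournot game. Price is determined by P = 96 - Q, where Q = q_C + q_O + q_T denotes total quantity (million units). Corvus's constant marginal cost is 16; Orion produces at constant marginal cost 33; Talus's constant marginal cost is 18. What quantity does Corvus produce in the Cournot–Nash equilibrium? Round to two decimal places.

Corvus's profit: π_C = (96 - Q)q_C - (16q_C). Setting ∂π_C/∂q_C = 0: 80 - 2q_C - (q_O + q_T) = 0.
Orion's first-order condition: 63 - 2q_O - (q_C + q_T) = 0.
Talus's profit: π_T = (96 - Q)q_T - (18q_T). Setting ∂π_T/∂q_T = 0: 78 - 2q_T - (q_C + q_O) = 0.
Adding the 3 conditions: 221 − 2Q − 2Q = 0, i.e. Q = 221/4.
Back-substituting: q_C = (80 − 221/4) = 99/4, q_O = (63 − 221/4) = 31/4, q_T = (78 − 221/4) = 91/4.

24.75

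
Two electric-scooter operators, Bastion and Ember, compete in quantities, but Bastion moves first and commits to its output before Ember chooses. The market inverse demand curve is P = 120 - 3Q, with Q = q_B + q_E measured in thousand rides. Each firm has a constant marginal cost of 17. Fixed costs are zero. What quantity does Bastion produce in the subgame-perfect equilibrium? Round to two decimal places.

Solve by backward induction. Given q_B, the follower Ember maximises π_E = (120 - 3q_B - 3q_E)q_E - 17q_E.
Follower FOC: 103 - 3q_B - 6q_E = 0, so q_E(q_B) = (103 - 3q_B)/6.
Bastion substitutes q_E(q_B) into its own profit: π_B = q_B(120 - 3q_B - (103 - 3q_B)/2) - 17q_B = (137/2 - (3/2)q_B)q_B - 17q_B.
The leader's first-order condition 103/2 - 3q_B = 0 yields q_B = 103/6.
Then q_E = (103 - 3·(103/6))/6 = 103/12.

17.17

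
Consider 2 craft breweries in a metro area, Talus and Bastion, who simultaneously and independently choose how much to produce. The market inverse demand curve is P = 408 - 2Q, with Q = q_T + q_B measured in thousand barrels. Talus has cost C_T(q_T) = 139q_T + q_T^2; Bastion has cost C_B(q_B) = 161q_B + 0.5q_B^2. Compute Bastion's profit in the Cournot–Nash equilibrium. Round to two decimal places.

3295.62

Talus's profit: π_T = (408 - 2Q)q_T - (139q_T + q_T²). Setting ∂π_T/∂q_T = 0: 269 - 6q_T - 2(q_B) = 0.
Bastion's profit: π_B = (408 - 2Q)q_B - (161q_B + (1/2)q_B²). Setting ∂π_B/∂q_B = 0: 247 - 5q_B - 2(q_T) = 0.
Rearranging gives the reaction functions q_T = (269 - 2q_B)/6 and q_B = (247 - 2q_T)/5.
Solving the pair: q_T = 851/26, q_B = 472/13.
Price P = 408 - 2·(1795/26) = 269.9231.
Bastion's profit: 269.9231·(472/13) - 161·(472/13) - (1/2)(472/13)² = 3295.6213.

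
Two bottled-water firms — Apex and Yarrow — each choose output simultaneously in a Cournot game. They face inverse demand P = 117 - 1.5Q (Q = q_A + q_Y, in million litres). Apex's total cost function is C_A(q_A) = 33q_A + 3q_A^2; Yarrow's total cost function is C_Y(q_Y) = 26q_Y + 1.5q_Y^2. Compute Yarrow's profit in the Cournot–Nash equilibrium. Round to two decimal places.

537.98

Apex's profit: π_A = (117 - 1.5Q)q_A - (33q_A + 3q_A²). Setting ∂π_A/∂q_A = 0: 84 - 9q_A - (3/2)(q_Y) = 0.
Yarrow's first-order condition: 91 - 6q_Y - (3/2)(q_A) = 0.
Best responses: q_A = (84 - (3/2)q_Y)/9, q_Y = (91 - (3/2)q_A)/6.
Substituting one into the other gives q_A = 490/69 and q_Y = 308/23.
Price P = 117 - (3/2)·(1414/69) = 1984/23.
Yarrow's profit: (1984/23)·(308/23) - 26·(308/23) - (3/2)(308/23)² = 537.9811.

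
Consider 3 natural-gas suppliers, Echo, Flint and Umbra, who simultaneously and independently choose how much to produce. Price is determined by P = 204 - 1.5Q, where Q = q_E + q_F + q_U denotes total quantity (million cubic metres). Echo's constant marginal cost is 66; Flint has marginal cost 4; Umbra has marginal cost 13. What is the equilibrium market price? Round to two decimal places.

71.75

Echo's profit: π_E = (204 - 1.5Q)q_E - (66q_E). Setting ∂π_E/∂q_E = 0: 138 - 3q_E - (3/2)(q_F + q_U) = 0.
Flint's first-order condition: 200 - 3q_F - (3/2)(q_E + q_U) = 0.
Umbra's profit: π_U = (204 - 1.5Q)q_U - (13q_U). Setting ∂π_U/∂q_U = 0: 191 - 3q_U - (3/2)(q_E + q_F) = 0.
Adding the 3 conditions: 529 − 3Q − 3Q = 0, i.e. Q = 529/6.
Back-substituting: q_E = (138 − 529/4)/(3/2) = 23/6, q_F = (200 − 529/4)/(3/2) = 271/6, q_U = (191 − 529/4)/(3/2) = 235/6.
Total output Q = 529/6, so price P = 204 - (3/2)·(529/6) = 287/4.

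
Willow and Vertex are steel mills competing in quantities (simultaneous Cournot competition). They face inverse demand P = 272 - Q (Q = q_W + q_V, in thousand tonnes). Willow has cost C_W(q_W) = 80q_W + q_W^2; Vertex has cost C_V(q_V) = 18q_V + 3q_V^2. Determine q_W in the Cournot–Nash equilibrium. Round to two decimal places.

41.35

Willow's profit: π_W = (272 - Q)q_W - (80q_W + q_W²). Setting ∂π_W/∂q_W = 0: 192 - 4q_W - (q_V) = 0.
Vertex's profit: π_V = (272 - Q)q_V - (18q_V + 3q_V²). Setting ∂π_V/∂q_V = 0: 254 - 8q_V - (q_W) = 0.
So q_W = (192 - q_V)/4 and q_V = (254 - q_W)/8.
Solving the pair: q_W = 1282/31, q_V = 824/31.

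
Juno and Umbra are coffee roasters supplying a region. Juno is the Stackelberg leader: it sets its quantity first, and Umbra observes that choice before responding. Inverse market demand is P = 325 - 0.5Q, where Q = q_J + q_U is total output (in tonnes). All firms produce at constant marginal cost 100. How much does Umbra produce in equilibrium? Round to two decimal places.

Solve by backward induction. Given q_J, the follower Umbra maximises π_U = (325 - (1/2)q_J - (1/2)q_U)q_U - 100q_U.
Follower FOC: 225 - (1/2)q_J - q_U = 0, so q_U(q_J) = (225 - (1/2)q_J).
Juno substitutes q_U(q_J) into its own profit: π_J = q_J(325 - (1/2)q_J - (225 - (1/2)q_J)/2) - 100q_J = (425/2 - (1/4)q_J)q_J - 100q_J.
Leader FOC: 225/2 - (1/2)q_J = 0, so q_J = 225.
Then q_U = (225 - (1/2)·225) = 225/2.

112.50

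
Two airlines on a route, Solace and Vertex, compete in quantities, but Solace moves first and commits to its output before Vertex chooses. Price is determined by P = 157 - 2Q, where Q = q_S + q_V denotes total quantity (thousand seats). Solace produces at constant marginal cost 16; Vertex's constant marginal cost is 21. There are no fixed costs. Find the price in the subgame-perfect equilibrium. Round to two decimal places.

52.50

Solve by backward induction. Given q_S, the follower Vertex maximises π_V = (157 - 2q_S - 2q_V)q_V - 21q_V.
Follower FOC: 136 - 2q_S - 4q_V = 0, so q_V(q_S) = (136 - 2q_S)/4.
Solace substitutes q_V(q_S) into its own profit: π_S = q_S(157 - 2q_S - (136 - 2q_S)/2) - 16q_S = (89 - q_S)q_S - 16q_S.
Maximising: ∂π_S/∂q_S = 73 - 2q_S = 0, giving q_S = 73/2.
Then q_V = (136 - 2·(73/2))/4 = 63/4.
Total output Q = 209/4, so price P = 157 - 2·(209/4) = 105/2.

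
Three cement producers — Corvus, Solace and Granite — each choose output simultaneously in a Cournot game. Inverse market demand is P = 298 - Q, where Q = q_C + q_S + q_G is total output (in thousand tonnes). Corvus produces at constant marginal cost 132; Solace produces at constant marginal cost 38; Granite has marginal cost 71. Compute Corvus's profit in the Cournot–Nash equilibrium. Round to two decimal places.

7.56

Corvus's profit: π_C = (298 - Q)q_C - (132q_C). Setting ∂π_C/∂q_C = 0: 166 - 2q_C - (q_S + q_G) = 0.
Solace's profit: π_S = (298 - Q)q_S - (38q_S). Setting ∂π_S/∂q_S = 0: 260 - 2q_S - (q_C + q_G) = 0.
Granite's profit: π_G = (298 - Q)q_G - (71q_G). Setting ∂π_G/∂q_G = 0: 227 - 2q_G - (q_C + q_S) = 0.
Adding the 3 conditions: 653 − 2Q − 2Q = 0, i.e. Q = 653/4.
Back-substituting: q_C = (166 − 653/4) = 11/4, q_S = (260 − 653/4) = 387/4, q_G = (227 − 653/4) = 255/4.
Price P = 298 - 653/4 = 539/4.
Corvus's profit: (539/4 - 132)·(11/4) = 121/16.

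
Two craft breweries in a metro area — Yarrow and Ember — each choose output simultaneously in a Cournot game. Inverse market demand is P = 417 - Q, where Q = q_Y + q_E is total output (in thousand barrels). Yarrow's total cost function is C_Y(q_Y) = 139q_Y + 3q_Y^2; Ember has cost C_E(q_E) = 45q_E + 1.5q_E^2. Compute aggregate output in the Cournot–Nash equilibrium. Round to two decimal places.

95.28

Yarrow's profit: π_Y = (417 - Q)q_Y - (139q_Y + 3q_Y²). Setting ∂π_Y/∂q_Y = 0: 278 - 8q_Y - (q_E) = 0.
Ember's profit: π_E = (417 - Q)q_E - (45q_E + (3/2)q_E²). Setting ∂π_E/∂q_E = 0: 372 - 5q_E - (q_Y) = 0.
So q_Y = (278 - q_E)/8 and q_E = (372 - q_Y)/5.
Substituting one into the other gives q_Y = 1018/39 and q_E = 69.1795.
Total output Q = 1018/39 + 69.1795 = 95.2821.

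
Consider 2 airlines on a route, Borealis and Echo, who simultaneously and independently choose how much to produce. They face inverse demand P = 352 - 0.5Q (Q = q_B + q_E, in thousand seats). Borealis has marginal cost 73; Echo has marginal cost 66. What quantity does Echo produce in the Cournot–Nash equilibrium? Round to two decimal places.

Borealis's profit: π_B = (352 - 0.5Q)q_B - (73q_B). Setting ∂π_B/∂q_B = 0: 279 - q_B - (1/2)(q_E) = 0.
Echo's profit: π_E = (352 - 0.5Q)q_E - (66q_E). Setting ∂π_E/∂q_E = 0: 286 - q_E - (1/2)(q_B) = 0.
Best responses: q_B = (279 - (1/2)q_E), q_E = (286 - (1/2)q_B).
Solving the pair: q_B = 544/3, q_E = 586/3.

195.33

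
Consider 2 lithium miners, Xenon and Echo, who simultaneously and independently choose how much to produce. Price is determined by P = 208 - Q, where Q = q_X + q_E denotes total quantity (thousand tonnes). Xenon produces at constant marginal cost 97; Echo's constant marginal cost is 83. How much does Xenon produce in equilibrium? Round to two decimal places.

32.33

Xenon's profit: π_X = (208 - Q)q_X - (97q_X). Setting ∂π_X/∂q_X = 0: 111 - 2q_X - (q_E) = 0.
Echo's first-order condition: 125 - 2q_E - (q_X) = 0.
Best responses: q_X = (111 - q_E)/2, q_E = (125 - q_X)/2.
Solving the pair: q_X = 97/3, q_E = 139/3.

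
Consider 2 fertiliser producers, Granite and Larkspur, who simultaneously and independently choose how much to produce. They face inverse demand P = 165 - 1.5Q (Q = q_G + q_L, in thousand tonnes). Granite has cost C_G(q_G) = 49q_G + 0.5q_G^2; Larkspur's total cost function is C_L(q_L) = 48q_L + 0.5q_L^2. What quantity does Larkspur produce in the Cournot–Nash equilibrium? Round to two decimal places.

21.38

Granite's profit: π_G = (165 - 1.5Q)q_G - (49q_G + (1/2)q_G²). Setting ∂π_G/∂q_G = 0: 116 - 4q_G - (3/2)(q_L) = 0.
Larkspur's first-order condition: 117 - 4q_L - (3/2)(q_G) = 0.
So q_G = (116 - (3/2)q_L)/4 and q_L = (117 - (3/2)q_G)/4.
Solving the pair: q_G = 1154/55, q_L = 1176/55.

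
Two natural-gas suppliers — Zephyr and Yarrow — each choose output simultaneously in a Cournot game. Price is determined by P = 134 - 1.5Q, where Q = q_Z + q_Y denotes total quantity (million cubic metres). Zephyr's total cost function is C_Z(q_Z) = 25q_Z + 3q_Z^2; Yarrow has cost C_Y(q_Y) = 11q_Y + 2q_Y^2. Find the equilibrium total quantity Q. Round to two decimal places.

25.05

Zephyr's profit: π_Z = (134 - 1.5Q)q_Z - (25q_Z + 3q_Z²). Setting ∂π_Z/∂q_Z = 0: 109 - 9q_Z - (3/2)(q_Y) = 0.
Yarrow's first-order condition: 123 - 7q_Y - (3/2)(q_Z) = 0.
Rearranging gives the reaction functions q_Z = (109 - (3/2)q_Y)/9 and q_Y = (123 - (3/2)q_Z)/7.
Substituting one into the other gives q_Z = 9.5226 and q_Y = 1258/81.
Total output Q = 9.5226 + 1258/81 = 25.0535.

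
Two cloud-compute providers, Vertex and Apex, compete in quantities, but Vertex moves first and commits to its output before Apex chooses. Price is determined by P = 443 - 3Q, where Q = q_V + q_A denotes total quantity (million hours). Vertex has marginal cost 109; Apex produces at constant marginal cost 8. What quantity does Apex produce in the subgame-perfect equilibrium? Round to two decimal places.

Solve by backward induction. Given q_V, the follower Apex maximises π_A = (443 - 3q_V - 3q_A)q_A - 8q_A.
∂π_A/∂q_A = 435 - 3q_V - 6q_A = 0 gives the reaction function q_A = (435 - 3q_V)/6.
Vertex substitutes q_A(q_V) into its own profit: π_V = q_V(443 - 3q_V - (435 - 3q_V)/2) - 109q_V = (451/2 - (3/2)q_V)q_V - 109q_V.
The leader's first-order condition 233/2 - 3q_V = 0 yields q_V = 233/6.
Then q_A = (435 - 3·(233/6))/6 = 637/12.

53.08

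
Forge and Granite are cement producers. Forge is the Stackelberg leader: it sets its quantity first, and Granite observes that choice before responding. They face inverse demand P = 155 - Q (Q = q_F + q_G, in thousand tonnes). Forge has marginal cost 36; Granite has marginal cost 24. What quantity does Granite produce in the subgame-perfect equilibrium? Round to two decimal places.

38.75

Solve by backward induction. Given q_F, the follower Granite maximises π_G = (155 - q_F - q_G)q_G - 24q_G.
Follower FOC: 131 - q_F - 2q_G = 0, so q_G(q_F) = (131 - q_F)/2.
The leader anticipates this reaction. Substituting into P = 155 - Q gives P = 179/2 - (1/2)q_F, so π_F = (179/2 - (1/2)q_F)q_F - 36q_F.
Maximising: ∂π_F/∂q_F = 107/2 - q_F = 0, giving q_F = 107/2.
Then q_G = (131 - 107/2)/2 = 155/4.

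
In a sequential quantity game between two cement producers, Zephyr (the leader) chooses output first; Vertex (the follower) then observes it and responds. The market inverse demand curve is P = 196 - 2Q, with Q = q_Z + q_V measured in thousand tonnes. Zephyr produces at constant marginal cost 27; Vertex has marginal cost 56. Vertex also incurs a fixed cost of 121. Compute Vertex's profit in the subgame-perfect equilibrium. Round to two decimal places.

Solve by backward induction. Given q_Z, the follower Vertex maximises π_V = (196 - 2q_Z - 2q_V)q_V - 56q_V.
∂π_V/∂q_V = 140 - 2q_Z - 4q_V = 0 gives the reaction function q_V = (140 - 2q_Z)/4.
The leader anticipates this reaction. Substituting into P = 196 - 2Q gives P = 126 - q_Z, so π_Z = (126 - q_Z)q_Z - 27q_Z.
The leader's first-order condition 99 - 2q_Z = 0 yields q_Z = 99/2.
Then q_V = (140 - 2·(99/2))/4 = 41/4.
Price P = 196 - 2·(239/4) = 153/2.
Vertex's profit: (153/2 - 56)·(41/4) - 121 = 713/8.

89.13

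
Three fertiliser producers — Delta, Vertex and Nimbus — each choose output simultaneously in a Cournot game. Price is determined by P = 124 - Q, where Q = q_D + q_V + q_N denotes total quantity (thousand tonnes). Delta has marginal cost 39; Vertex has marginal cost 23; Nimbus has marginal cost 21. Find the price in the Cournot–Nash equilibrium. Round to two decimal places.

51.75

Delta's profit: π_D = (124 - Q)q_D - (39q_D). Setting ∂π_D/∂q_D = 0: 85 - 2q_D - (q_V + q_N) = 0.
Vertex's profit: π_V = (124 - Q)q_V - (23q_V). Setting ∂π_V/∂q_V = 0: 101 - 2q_V - (q_D + q_N) = 0.
Nimbus's profit: π_N = (124 - Q)q_N - (21q_N). Setting ∂π_N/∂q_N = 0: 103 - 2q_N - (q_D + q_V) = 0.
Adding the 3 conditions: 289 − 2Q − 2Q = 0, i.e. Q = 289/4.
Back-substituting: q_D = (85 − 289/4) = 51/4, q_V = (101 − 289/4) = 115/4, q_N = (103 − 289/4) = 123/4.
Total output Q = 289/4, so price P = 124 - 289/4 = 207/4.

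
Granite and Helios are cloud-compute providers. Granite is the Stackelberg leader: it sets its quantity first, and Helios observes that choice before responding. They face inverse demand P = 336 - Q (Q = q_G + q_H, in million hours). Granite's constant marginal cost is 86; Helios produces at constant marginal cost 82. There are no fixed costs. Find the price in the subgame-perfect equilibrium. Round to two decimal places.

Solve by backward induction. Given q_G, the follower Helios maximises π_H = (336 - q_G - q_H)q_H - 82q_H.
∂π_H/∂q_H = 254 - q_G - 2q_H = 0 gives the reaction function q_H = (254 - q_G)/2.
Granite substitutes q_H(q_G) into its own profit: π_G = q_G(336 - q_G - (254 - q_G)/2) - 86q_G = (209 - (1/2)q_G)q_G - 86q_G.
Leader FOC: 123 - q_G = 0, so q_G = 123.
Then q_H = (254 - 123)/2 = 131/2.
Total output Q = 377/2, so price P = 336 - 377/2 = 295/2.

147.50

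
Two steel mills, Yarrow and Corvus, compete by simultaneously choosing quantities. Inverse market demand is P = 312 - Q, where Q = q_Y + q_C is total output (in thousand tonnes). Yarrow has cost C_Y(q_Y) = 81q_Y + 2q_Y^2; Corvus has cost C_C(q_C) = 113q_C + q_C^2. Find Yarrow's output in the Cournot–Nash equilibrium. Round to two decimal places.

31.52

Yarrow's profit: π_Y = (312 - Q)q_Y - (81q_Y + 2q_Y²). Setting ∂π_Y/∂q_Y = 0: 231 - 6q_Y - (q_C) = 0.
Corvus's profit: π_C = (312 - Q)q_C - (113q_C + q_C²). Setting ∂π_C/∂q_C = 0: 199 - 4q_C - (q_Y) = 0.
Rearranging gives the reaction functions q_Y = (231 - q_C)/6 and q_C = (199 - q_Y)/4.
Solving the pair: q_Y = 725/23, q_C = 963/23.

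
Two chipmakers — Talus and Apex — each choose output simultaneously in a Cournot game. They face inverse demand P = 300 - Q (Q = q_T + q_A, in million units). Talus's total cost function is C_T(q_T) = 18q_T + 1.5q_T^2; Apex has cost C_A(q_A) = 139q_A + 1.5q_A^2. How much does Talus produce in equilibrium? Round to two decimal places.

52.04

Talus's profit: π_T = (300 - Q)q_T - (18q_T + (3/2)q_T²). Setting ∂π_T/∂q_T = 0: 282 - 5q_T - (q_A) = 0.
Apex's profit: π_A = (300 - Q)q_A - (139q_A + (3/2)q_A²). Setting ∂π_A/∂q_A = 0: 161 - 5q_A - (q_T) = 0.
So q_T = (282 - q_A)/5 and q_A = (161 - q_T)/5.
Substituting one into the other gives q_T = 1249/24 and q_A = 523/24.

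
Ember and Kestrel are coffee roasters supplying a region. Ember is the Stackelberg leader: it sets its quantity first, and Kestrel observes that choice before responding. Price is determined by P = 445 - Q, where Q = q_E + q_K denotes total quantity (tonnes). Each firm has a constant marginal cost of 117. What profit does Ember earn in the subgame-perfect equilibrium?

The follower Kestrel best-responds to any q_E: π_K = (445 - Q)q_K - 117q_K.
Setting the follower's marginal profit to zero, 328 - q_E - 2q_K = 0, i.e. q_K = (328 - q_E)/2.
Ember substitutes q_K(q_E) into its own profit: π_E = q_E(445 - q_E - (328 - q_E)/2) - 117q_E = (281 - (1/2)q_E)q_E - 117q_E.
The leader's first-order condition 164 - q_E = 0 yields q_E = 164.
Then q_K = (328 - 164)/2 = 82.
Price P = 445 - 246 = 199.
Ember's profit: (199 - 117)·164 = 13448.

13448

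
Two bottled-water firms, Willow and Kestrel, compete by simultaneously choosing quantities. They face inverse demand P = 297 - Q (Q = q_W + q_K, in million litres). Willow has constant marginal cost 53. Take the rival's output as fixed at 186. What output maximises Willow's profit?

With the rival's output fixed at 186, Willow's profit is π_W = (297 - 186 - q_W)q_W - (53q_W) = (111 - q_W)q_W - (53q_W).
∂π_W/∂q_W = 58 - 2q_W = 0, so q_W = 29.

29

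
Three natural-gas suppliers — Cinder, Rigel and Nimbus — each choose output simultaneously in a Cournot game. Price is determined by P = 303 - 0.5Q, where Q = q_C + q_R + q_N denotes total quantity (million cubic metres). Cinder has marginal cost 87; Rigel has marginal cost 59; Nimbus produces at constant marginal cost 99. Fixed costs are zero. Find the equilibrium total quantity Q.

Cinder's profit: π_C = (303 - 0.5Q)q_C - (87q_C). Setting ∂π_C/∂q_C = 0: 216 - q_C - (1/2)(q_R + q_N) = 0.
Rigel's first-order condition: 244 - q_R - (1/2)(q_C + q_N) = 0.
Nimbus's first-order condition: 204 - q_N - (1/2)(q_C + q_R) = 0.
Summing all 3 equations gives 664 − 2Q = 0, hence Q = 332.
Back-substituting: q_C = (216 − 166)/(1/2) = 100, q_R = (244 − 166)/(1/2) = 156, q_N = (204 − 166)/(1/2) = 76.
Total output Q = 100 + 156 + 76 = 332.

332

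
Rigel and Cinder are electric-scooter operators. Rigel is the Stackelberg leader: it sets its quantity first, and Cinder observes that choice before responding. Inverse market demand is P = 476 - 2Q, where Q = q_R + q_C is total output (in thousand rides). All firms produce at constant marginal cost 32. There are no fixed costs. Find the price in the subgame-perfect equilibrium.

The follower Cinder best-responds to any q_R: π_C = (476 - 2Q)q_C - 32q_C.
Follower FOC: 444 - 2q_R - 4q_C = 0, so q_C(q_R) = (444 - 2q_R)/4.
Rigel substitutes q_C(q_R) into its own profit: π_R = q_R(476 - 2q_R - (444 - 2q_R)/2) - 32q_R = (254 - q_R)q_R - 32q_R.
Maximising: ∂π_R/∂q_R = 222 - 2q_R = 0, giving q_R = 111.
Then q_C = (444 - 2·111)/4 = 111/2.
Total output Q = 333/2, so price P = 476 - 2·(333/2) = 143.

143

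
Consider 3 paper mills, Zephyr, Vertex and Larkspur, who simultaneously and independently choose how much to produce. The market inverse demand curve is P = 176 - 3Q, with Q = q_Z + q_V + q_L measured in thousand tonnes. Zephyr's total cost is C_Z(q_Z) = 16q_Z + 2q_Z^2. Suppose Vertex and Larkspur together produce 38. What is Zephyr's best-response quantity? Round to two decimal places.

4.60

With rivals' combined output fixed at 38, Zephyr's profit is π_Z = (176 - 3·38 - 3q_Z)q_Z - (16q_Z + 2q_Z²) = (62 - 3q_Z)q_Z - (16q_Z + 2q_Z²).
∂π_Z/∂q_Z = 46 - 10q_Z = 0, so q_Z = 23/5.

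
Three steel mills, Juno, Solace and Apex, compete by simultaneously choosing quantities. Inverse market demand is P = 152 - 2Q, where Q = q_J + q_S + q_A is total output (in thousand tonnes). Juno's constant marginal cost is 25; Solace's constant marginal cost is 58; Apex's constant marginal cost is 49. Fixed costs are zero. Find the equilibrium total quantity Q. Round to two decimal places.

40.50

Juno's profit: π_J = (152 - 2Q)q_J - (25q_J). Setting ∂π_J/∂q_J = 0: 127 - 4q_J - 2(q_S + q_A) = 0.
Solace's first-order condition: 94 - 4q_S - 2(q_J + q_A) = 0.
Apex's profit: π_A = (152 - 2Q)q_A - (49q_A). Setting ∂π_A/∂q_A = 0: 103 - 4q_A - 2(q_J + q_S) = 0.
Summing all 3 equations gives 324 − 8Q = 0, hence Q = 81/2.
Back-substituting: q_J = (127 − 81)/2 = 23, q_S = (94 − 81)/2 = 13/2, q_A = (103 − 81)/2 = 11.
Total output Q = 23 + 13/2 + 11 = 81/2.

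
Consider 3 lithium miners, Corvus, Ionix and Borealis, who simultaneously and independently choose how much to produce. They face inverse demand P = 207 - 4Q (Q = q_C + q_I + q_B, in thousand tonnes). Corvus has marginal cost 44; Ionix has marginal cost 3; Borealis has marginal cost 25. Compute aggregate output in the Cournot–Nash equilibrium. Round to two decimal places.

34.31

Corvus's profit: π_C = (207 - 4Q)q_C - (44q_C). Setting ∂π_C/∂q_C = 0: 163 - 8q_C - 4(q_I + q_B) = 0.
Ionix's first-order condition: 204 - 8q_I - 4(q_C + q_B) = 0.
Borealis's profit: π_B = (207 - 4Q)q_B - (25q_B). Setting ∂π_B/∂q_B = 0: 182 - 8q_B - 4(q_C + q_I) = 0.
Adding the 3 first-order conditions: 549 − 16Q = 0, so Q = 549/16.
Back-substituting: q_C = (163 − 549/4)/4 = 103/16, q_I = (204 − 549/4)/4 = 267/16, q_B = (182 − 549/4)/4 = 179/16.
Total output Q = 103/16 + 267/16 + 179/16 = 549/16.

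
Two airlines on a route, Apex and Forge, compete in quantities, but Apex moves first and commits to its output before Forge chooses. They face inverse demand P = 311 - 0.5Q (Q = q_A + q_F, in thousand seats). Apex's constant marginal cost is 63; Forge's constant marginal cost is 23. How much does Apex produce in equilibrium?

208

Solve by backward induction. Given q_A, the follower Forge maximises π_F = (311 - (1/2)q_A - (1/2)q_F)q_F - 23q_F.
Follower FOC: 288 - (1/2)q_A - q_F = 0, so q_F(q_A) = (288 - (1/2)q_A).
Apex substitutes q_F(q_A) into its own profit: π_A = q_A(311 - (1/2)q_A - (288 - (1/2)q_A)/2) - 63q_A = (167 - (1/4)q_A)q_A - 63q_A.
The leader's first-order condition 104 - (1/2)q_A = 0 yields q_A = 208.
Then q_F = (288 - (1/2)·208) = 184.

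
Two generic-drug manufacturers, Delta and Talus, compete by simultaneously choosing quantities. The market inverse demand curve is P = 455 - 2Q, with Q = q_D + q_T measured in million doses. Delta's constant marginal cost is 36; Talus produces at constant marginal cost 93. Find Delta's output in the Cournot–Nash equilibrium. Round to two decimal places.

Delta's profit: π_D = (455 - 2Q)q_D - (36q_D). Setting ∂π_D/∂q_D = 0: 419 - 4q_D - 2(q_T) = 0.
Talus's first-order condition: 362 - 4q_T - 2(q_D) = 0.
So q_D = (419 - 2q_T)/4 and q_T = (362 - 2q_D)/4.
Substituting one into the other gives q_D = 238/3 and q_T = 305/6.

79.33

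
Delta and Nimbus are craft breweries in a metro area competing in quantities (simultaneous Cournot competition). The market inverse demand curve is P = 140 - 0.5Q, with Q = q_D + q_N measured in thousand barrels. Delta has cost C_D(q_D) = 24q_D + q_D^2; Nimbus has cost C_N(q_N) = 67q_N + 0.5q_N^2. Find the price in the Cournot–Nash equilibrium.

Delta's profit: π_D = (140 - 0.5Q)q_D - (24q_D + q_D²). Setting ∂π_D/∂q_D = 0: 116 - 3q_D - (1/2)(q_N) = 0.
Nimbus's profit: π_N = (140 - 0.5Q)q_N - (67q_N + (1/2)q_N²). Setting ∂π_N/∂q_N = 0: 73 - 2q_N - (1/2)(q_D) = 0.
Rearranging gives the reaction functions q_D = (116 - (1/2)q_N)/3 and q_N = (73 - (1/2)q_D)/2.
Solving the pair: q_D = 34, q_N = 28.
Total output Q = 62, so price P = 140 - (1/2)·62 = 109.

109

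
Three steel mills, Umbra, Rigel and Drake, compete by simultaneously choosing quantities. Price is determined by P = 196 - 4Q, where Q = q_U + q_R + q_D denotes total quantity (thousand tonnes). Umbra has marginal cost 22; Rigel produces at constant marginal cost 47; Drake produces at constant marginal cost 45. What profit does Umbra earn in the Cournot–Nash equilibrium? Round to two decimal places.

770.06

Umbra's profit: π_U = (196 - 4Q)q_U - (22q_U). Setting ∂π_U/∂q_U = 0: 174 - 8q_U - 4(q_R + q_D) = 0.
Rigel's first-order condition: 149 - 8q_R - 4(q_U + q_D) = 0.
Drake's profit: π_D = (196 - 4Q)q_D - (45q_D). Setting ∂π_D/∂q_D = 0: 151 - 8q_D - 4(q_U + q_R) = 0.
Adding the 3 conditions: 474 − 8Q − 8Q = 0, i.e. Q = 237/8.
Back-substituting: q_U = (174 − 237/2)/4 = 111/8, q_R = (149 − 237/2)/4 = 61/8, q_D = (151 − 237/2)/4 = 65/8.
Price P = 196 - 4·(237/8) = 155/2.
Umbra's profit: (155/2 - 22)·(111/8) = 770.0625.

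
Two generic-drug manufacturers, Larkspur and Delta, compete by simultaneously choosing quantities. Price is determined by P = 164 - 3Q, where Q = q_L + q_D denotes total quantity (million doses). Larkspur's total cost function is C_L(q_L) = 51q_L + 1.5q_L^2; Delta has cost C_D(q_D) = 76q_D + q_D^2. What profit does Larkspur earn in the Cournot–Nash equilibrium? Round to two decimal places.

Larkspur's profit: π_L = (164 - 3Q)q_L - (51q_L + (3/2)q_L²). Setting ∂π_L/∂q_L = 0: 113 - 9q_L - 3(q_D) = 0.
Delta's first-order condition: 88 - 8q_D - 3(q_L) = 0.
Rearranging gives the reaction functions q_L = (113 - 3q_D)/9 and q_D = (88 - 3q_L)/8.
Solving the pair: q_L = 640/63, q_D = 151/21.
Price P = 164 - 3·(1093/63) = 111.9524.
Larkspur's profit: 111.9524·(640/63) - 51·(640/63) - (3/2)(640/63)² = 464.3991.

464.40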